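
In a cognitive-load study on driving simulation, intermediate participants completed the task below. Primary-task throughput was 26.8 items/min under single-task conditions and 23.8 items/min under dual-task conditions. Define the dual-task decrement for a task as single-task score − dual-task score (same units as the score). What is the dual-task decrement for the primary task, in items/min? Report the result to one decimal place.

3.0

Decrement = 26.8 − 23.8 = 3.0000 items/min ≈ 3.0 items/min.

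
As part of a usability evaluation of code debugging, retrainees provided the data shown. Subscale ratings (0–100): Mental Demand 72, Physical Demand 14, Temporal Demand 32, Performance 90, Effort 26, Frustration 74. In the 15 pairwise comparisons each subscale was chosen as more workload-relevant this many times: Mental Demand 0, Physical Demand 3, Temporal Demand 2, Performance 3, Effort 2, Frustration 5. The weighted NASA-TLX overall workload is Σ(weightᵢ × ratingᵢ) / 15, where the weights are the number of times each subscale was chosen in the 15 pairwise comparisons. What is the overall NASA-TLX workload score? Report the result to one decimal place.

53.2

The tallies are the weights (they sum to 15).
Weighted sum = 0·72 + 3·14 + 2·32 + 3·90 + 2·26 + 5·74
            = 0 + 42 + 64 + 270 + 52 + 370 = 798.
Overall workload = 798 / 15 = 53.2000 ≈ 53.2.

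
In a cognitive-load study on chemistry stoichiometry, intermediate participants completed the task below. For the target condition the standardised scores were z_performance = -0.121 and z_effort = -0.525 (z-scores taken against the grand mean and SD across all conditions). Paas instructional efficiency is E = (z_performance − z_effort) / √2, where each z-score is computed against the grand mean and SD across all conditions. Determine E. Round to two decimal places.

z_P − z_E = -0.121 − (-0.525) = 0.4040.
E = 0.4040 / √2 = 0.4040 / 1.41421 = 0.2857 ≈ 0.29.

0.29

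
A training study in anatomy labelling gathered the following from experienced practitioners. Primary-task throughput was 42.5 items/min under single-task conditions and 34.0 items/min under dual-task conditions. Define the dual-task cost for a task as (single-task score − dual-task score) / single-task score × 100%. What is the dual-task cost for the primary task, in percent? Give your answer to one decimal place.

20.0

Cost = (42.5 − 34.0) / 42.5 × 100%
     = 8.5000 / 42.5 × 100% = 20.0000%.
≈ 20.0%.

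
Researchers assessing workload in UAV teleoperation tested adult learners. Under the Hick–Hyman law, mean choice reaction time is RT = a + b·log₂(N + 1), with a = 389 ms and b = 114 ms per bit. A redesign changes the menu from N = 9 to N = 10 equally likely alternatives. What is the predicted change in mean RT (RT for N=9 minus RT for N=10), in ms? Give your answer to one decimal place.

RT(9) = 389 + 114·log₂(10) = 389 + 114·3.3219 = 767.6966 ms.
RT(10) = 389 + 114·log₂(11) = 389 + 114·3.4594 = 783.3716 ms.
Difference = 767.6966 − 783.3716 = -15.6750 ≈ -15.7 ms.

-15.7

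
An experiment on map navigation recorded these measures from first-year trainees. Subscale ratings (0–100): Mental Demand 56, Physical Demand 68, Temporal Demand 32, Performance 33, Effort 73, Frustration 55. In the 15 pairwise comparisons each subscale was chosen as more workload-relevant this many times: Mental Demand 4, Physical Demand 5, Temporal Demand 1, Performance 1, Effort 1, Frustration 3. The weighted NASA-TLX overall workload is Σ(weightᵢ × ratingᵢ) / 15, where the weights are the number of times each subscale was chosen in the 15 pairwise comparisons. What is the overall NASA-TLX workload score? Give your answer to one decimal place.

57.8

The tallies are the weights (they sum to 15).
Weighted sum = 4·56 + 5·68 + 1·32 + 1·33 + 1·73 + 3·55
            = 224 + 340 + 32 + 33 + 73 + 165 = 867.
Overall workload = 867 / 15 = 57.8000 ≈ 57.8.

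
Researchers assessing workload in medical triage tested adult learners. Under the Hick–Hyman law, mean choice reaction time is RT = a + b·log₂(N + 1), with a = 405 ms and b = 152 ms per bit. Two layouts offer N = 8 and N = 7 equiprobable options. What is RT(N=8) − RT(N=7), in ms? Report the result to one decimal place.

RT(8) = 405 + 152·log₂(9) = 405 + 152·3.1699 = 886.8248 ms.
RT(7) = 405 + 152·log₂(8) = 405 + 152·3.0000 = 861.0000 ms.
Difference = 886.8248 − 861.0000 = 25.8248 ≈ 25.8 ms.

25.8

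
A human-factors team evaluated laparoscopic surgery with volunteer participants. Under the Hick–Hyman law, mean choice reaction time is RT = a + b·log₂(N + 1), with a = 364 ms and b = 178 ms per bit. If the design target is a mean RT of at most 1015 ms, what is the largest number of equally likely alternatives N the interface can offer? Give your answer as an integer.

Set 364 + 178·log₂(N + 1) ≤ 1015.
log₂(N + 1) ≤ (1015 − 364) / 178 = 3.6573.
N + 1 ≤ 2^3.6573 = 12.6170.
N ≤ 11.6170, so the largest integer N is 11.

11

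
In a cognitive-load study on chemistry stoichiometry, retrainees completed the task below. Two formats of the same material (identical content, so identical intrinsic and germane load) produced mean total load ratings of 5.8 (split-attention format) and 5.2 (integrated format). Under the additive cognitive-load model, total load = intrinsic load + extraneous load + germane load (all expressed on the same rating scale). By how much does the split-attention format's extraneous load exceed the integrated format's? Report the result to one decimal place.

0.6

Intrinsic and germane load are equal across formats, so the difference in total load equals the difference in extraneous load.
Extraneous-load difference = 5.8 − 5.2 = 0.6.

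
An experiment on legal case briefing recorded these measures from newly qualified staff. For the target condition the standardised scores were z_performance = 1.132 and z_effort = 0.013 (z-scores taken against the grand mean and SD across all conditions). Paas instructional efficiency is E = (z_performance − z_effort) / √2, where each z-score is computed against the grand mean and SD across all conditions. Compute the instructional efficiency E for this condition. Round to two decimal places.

0.79

z_P − z_E = 1.132 − 0.013 = 1.1190.
E = 1.1190 / √2 = 1.1190 / 1.41421 = 0.7913 ≈ 0.79.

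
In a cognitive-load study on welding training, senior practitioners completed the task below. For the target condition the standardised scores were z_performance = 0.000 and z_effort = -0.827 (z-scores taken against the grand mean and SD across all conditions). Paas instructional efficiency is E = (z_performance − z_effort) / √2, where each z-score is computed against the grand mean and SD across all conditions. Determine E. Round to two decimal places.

z_P − z_E = 0.000 − (-0.827) = 0.8270.
E = 0.8270 / √2 = 0.8270 / 1.41421 = 0.5848 ≈ 0.58.

0.58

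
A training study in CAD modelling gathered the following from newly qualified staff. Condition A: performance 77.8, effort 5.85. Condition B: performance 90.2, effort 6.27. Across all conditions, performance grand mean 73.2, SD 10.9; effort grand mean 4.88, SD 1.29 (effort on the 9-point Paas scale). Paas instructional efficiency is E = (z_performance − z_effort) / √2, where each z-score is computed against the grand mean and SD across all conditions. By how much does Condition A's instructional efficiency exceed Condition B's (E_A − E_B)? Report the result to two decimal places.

-0.57

Condition A: z_P = (77.8 − 73.2)/10.9 = 0.4220; z_E = (5.85 − 4.88)/1.29 = 0.7519; E_A = (0.4220 − 0.7519)/√2 = -0.2333.
Condition B: z_P = (90.2 − 73.2)/10.9 = 1.5596; z_E = (6.27 − 4.88)/1.29 = 1.0775; E_B = (1.5596 − 1.0775)/√2 = 0.3409.
E_A − E_B = -0.2333 − 0.3409 = -0.5742 ≈ -0.57.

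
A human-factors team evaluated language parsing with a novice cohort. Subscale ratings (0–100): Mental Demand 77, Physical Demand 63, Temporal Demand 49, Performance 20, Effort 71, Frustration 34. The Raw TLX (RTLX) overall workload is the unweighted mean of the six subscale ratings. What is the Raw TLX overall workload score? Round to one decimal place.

Sum of ratings = 77 + 63 + 49 + 20 + 71 + 34 = 314.
RTLX = 314 / 6 = 52.3333 ≈ 52.3.

52.3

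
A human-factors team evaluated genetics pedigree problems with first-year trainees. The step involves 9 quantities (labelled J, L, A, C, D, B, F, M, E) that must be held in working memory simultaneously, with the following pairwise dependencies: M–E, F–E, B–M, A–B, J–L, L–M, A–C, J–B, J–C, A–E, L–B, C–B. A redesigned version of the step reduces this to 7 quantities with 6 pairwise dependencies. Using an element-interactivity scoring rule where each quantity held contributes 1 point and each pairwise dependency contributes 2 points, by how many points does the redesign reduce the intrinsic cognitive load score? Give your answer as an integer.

Original: 9 × 1 + 12 × 2 = 9 + 24 = 33.
Redesigned: 7 × 1 + 6 × 2 = 7 + 12 = 19.
Reduction = 33 − 19 = 14.

14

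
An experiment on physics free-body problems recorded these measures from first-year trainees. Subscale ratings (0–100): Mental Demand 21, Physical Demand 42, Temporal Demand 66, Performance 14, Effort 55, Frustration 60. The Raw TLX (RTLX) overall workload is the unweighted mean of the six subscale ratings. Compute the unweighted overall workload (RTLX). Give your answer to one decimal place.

Sum of ratings = 21 + 42 + 66 + 14 + 55 + 60 = 258.
RTLX = 258 / 6 = 43.0000 ≈ 43.0.

43.0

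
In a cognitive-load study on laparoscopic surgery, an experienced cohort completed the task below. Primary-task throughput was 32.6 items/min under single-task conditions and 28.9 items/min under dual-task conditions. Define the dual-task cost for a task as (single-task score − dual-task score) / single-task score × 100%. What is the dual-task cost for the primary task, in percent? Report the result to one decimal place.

11.3

Cost = (32.6 − 28.9) / 32.6 × 100%
     = 3.7000 / 32.6 × 100% = 11.3497%.
≈ 11.3%.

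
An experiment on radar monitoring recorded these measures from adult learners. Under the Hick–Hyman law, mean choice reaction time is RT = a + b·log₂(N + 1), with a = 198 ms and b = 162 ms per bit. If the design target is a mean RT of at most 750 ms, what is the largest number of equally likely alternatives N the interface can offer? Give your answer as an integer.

Set 198 + 162·log₂(N + 1) ≤ 750.
log₂(N + 1) ≤ (750 − 198) / 162 = 3.4074.
N + 1 ≤ 2^3.4074 = 10.6103.
N ≤ 9.6103, so the largest integer N is 9.

9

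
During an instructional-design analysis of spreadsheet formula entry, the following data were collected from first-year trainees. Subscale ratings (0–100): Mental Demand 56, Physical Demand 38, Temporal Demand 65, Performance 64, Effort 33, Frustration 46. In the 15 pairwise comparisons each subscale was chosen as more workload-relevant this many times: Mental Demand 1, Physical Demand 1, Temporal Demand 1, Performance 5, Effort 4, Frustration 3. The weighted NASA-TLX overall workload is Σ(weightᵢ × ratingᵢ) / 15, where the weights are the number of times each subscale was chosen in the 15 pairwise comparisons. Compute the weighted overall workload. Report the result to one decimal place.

The tallies are the weights (they sum to 15).
Weighted sum = 1·56 + 1·38 + 1·65 + 5·64 + 4·33 + 3·46
            = 56 + 38 + 65 + 320 + 132 + 138 = 749.
Overall workload = 749 / 15 = 49.9333 ≈ 49.9.

49.9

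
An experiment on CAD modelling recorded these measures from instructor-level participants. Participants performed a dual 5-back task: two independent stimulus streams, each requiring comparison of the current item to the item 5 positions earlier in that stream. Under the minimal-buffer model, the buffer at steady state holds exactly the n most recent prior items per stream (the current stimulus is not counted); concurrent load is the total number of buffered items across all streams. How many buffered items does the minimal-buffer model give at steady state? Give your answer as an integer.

10

Each stream's buffer holds its 5 most recent prior items.
Two independent streams: 2 × 5 = 10 buffered items at steady state.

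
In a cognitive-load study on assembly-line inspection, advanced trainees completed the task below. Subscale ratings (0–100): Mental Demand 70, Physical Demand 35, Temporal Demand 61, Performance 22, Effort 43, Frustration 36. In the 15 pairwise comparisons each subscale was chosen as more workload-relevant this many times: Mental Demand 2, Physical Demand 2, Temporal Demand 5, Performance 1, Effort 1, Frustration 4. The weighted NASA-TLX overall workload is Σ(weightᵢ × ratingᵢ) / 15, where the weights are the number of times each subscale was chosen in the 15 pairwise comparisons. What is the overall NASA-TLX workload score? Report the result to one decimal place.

48.3

The tallies are the weights (they sum to 15).
Weighted sum = 2·70 + 2·35 + 5·61 + 1·22 + 1·43 + 4·36
            = 140 + 70 + 305 + 22 + 43 + 144 = 724.
Overall workload = 724 / 15 = 48.2667 ≈ 48.3.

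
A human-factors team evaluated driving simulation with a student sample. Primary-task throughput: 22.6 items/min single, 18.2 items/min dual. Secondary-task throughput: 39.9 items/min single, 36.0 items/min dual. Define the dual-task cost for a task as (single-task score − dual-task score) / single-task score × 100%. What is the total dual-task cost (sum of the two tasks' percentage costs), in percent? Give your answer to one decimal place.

29.2

Primary cost = (22.6 − 18.2) / 22.6 × 100% = 19.4690%.
Secondary cost = (39.9 − 36.0) / 39.9 × 100% = 9.7744%.
Total = 19.4690% + 9.7744% = 29.2434% ≈ 29.2%.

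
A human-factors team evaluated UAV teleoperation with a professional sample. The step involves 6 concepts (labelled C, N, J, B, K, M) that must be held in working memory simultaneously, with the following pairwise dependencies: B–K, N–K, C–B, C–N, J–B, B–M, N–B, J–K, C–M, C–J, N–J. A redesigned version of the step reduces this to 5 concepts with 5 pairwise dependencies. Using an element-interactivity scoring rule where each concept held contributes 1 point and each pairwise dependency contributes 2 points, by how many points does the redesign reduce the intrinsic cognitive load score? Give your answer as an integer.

13

Original: 6 × 1 + 11 × 2 = 6 + 22 = 28.
Redesigned: 5 × 1 + 5 × 2 = 5 + 10 = 15.
Reduction = 28 − 15 = 13.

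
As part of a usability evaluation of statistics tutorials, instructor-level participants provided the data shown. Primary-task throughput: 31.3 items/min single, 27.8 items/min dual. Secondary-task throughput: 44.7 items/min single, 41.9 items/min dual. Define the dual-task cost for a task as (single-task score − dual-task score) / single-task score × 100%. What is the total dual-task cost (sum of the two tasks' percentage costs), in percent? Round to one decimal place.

17.4

Primary cost = (31.3 − 27.8) / 31.3 × 100% = 11.1821%.
Secondary cost = (44.7 − 41.9) / 44.7 × 100% = 6.2640%.
Total = 11.1821% + 6.2640% = 17.4461% ≈ 17.4%.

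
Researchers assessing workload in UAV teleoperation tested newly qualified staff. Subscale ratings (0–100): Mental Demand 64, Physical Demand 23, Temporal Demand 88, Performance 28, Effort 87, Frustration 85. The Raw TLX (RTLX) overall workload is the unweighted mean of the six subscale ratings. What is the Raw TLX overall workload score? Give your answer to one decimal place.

62.5

Sum of ratings = 64 + 23 + 88 + 28 + 87 + 85 = 375.
RTLX = 375 / 6 = 62.5000 ≈ 62.5.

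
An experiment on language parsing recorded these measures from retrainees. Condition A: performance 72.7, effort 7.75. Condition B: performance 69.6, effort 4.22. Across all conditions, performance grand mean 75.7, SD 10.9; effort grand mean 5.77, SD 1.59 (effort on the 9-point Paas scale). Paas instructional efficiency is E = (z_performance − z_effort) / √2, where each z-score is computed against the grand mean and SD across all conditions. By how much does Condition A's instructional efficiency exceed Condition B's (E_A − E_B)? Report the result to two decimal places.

-1.37

Condition A: z_P = (72.7 − 75.7)/10.9 = -0.2752; z_E = (7.75 − 5.77)/1.59 = 1.2453; E_A = (-0.2752 − 1.2453)/√2 = -1.0752.
Condition B: z_P = (69.6 − 75.7)/10.9 = -0.5596; z_E = (4.22 − 5.77)/1.59 = -0.9748; E_B = (-0.5596 − (-0.9748))/√2 = 0.2936.
E_A − E_B = -1.0752 − 0.2936 = -1.3688 ≈ -1.37.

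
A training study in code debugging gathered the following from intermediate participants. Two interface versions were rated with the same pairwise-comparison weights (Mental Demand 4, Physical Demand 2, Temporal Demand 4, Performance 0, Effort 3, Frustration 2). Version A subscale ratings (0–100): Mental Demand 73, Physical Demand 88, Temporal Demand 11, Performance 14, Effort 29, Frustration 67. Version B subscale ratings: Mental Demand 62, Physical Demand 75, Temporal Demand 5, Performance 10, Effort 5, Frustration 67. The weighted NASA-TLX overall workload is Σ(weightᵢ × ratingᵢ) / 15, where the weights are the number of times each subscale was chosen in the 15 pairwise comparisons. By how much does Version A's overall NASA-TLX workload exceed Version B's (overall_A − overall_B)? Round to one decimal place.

11.1

Version A weighted sum = 4·73 + 2·88 + 4·11 + 0·14 + 3·29 + 2·67 = 292 + 176 + 44 + 0 + 87 + 134 = 733; overall_A = 733/15 = 48.8667.
Version B weighted sum = 4·62 + 2·75 + 4·5 + 0·10 + 3·5 + 2·67 = 248 + 150 + 20 + 0 + 15 + 134 = 567; overall_B = 567/15 = 37.8000.
Difference = 48.8667 − 37.8000 = 11.0667 ≈ 11.1.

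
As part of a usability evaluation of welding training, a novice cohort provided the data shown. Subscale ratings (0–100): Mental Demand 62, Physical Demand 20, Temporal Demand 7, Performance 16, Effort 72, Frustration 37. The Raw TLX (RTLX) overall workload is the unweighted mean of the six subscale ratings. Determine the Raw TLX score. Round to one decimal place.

Sum of ratings = 62 + 20 + 7 + 16 + 72 + 37 = 214.
RTLX = 214 / 6 = 35.6667 ≈ 35.7.

35.7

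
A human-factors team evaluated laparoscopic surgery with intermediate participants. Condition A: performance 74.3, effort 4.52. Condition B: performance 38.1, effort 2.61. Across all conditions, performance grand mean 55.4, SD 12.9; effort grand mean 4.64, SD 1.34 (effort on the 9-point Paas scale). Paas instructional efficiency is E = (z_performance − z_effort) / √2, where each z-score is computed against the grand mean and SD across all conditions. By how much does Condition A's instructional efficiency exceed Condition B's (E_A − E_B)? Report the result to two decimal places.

0.98

Condition A: z_P = (74.3 − 55.4)/12.9 = 1.4651; z_E = (4.52 − 4.64)/1.34 = -0.0896; E_A = (1.4651 − (-0.0896))/√2 = 1.0993.
Condition B: z_P = (38.1 − 55.4)/12.9 = -1.3411; z_E = (2.61 − 4.64)/1.34 = -1.5149; E_B = (-1.3411 − (-1.5149))/√2 = 0.1229.
E_A − E_B = 1.0993 − 0.1229 = 0.9764 ≈ 0.98.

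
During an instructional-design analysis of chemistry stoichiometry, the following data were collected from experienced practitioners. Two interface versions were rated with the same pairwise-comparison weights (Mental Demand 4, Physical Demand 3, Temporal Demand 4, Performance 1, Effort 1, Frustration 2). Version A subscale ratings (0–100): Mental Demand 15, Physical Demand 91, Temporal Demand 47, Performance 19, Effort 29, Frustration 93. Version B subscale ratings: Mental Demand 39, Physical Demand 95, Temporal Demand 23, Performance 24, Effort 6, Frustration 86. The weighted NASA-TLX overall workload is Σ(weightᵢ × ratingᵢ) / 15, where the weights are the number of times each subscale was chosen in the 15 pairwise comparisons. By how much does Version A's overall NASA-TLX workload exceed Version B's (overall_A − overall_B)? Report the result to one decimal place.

Version A weighted sum = 4·15 + 3·91 + 4·47 + 1·19 + 1·29 + 2·93 = 60 + 273 + 188 + 19 + 29 + 186 = 755; overall_A = 755/15 = 50.3333.
Version B weighted sum = 4·39 + 3·95 + 4·23 + 1·24 + 1·6 + 2·86 = 156 + 285 + 92 + 24 + 6 + 172 = 735; overall_B = 735/15 = 49.0000.
Difference = 50.3333 − 49.0000 = 1.3333 ≈ 1.3.

1.3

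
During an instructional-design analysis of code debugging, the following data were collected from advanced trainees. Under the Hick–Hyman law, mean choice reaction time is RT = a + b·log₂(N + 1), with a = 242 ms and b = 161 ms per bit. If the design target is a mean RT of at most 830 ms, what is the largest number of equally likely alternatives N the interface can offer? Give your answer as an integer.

11

Set 242 + 161·log₂(N + 1) ≤ 830.
log₂(N + 1) ≤ (830 − 242) / 161 = 3.6522.
N + 1 ≤ 2^3.6522 = 12.5725.
N ≤ 11.5725, so the largest integer N is 11.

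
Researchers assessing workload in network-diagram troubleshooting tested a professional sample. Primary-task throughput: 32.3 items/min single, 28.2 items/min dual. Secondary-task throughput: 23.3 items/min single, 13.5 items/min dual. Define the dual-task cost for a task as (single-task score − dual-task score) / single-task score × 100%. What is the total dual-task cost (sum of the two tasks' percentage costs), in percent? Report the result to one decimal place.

54.8

Primary cost = (32.3 − 28.2) / 32.3 × 100% = 12.6935%.
Secondary cost = (23.3 − 13.5) / 23.3 × 100% = 42.0601%.
Total = 12.6935% + 42.0601% = 54.7536% ≈ 54.8%.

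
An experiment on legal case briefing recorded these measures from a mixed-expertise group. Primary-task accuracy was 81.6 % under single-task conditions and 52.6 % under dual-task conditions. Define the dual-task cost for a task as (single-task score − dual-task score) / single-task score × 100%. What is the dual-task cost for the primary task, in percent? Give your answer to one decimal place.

Cost = (81.6 − 52.6) / 81.6 × 100%
     = 29.0000 / 81.6 × 100% = 35.5392%.
≈ 35.5%.

35.5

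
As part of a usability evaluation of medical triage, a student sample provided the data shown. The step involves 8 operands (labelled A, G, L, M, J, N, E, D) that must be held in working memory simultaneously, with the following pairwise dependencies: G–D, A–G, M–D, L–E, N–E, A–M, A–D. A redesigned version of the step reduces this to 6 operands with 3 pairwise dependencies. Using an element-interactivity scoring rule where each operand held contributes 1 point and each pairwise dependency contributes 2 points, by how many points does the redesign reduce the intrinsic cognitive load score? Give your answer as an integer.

10

Original: 8 × 1 + 7 × 2 = 8 + 14 = 22.
Redesigned: 6 × 1 + 3 × 2 = 6 + 6 = 12.
Reduction = 22 − 12 = 10.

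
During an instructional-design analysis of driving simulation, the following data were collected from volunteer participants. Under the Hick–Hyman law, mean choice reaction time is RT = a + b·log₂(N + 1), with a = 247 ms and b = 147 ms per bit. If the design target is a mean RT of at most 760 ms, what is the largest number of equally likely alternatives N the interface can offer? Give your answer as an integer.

10

Set 247 + 147·log₂(N + 1) ≤ 760.
log₂(N + 1) ≤ (760 − 247) / 147 = 3.4898.
N + 1 ≤ 2^3.4898 = 11.2340.
N ≤ 10.2340, so the largest integer N is 10.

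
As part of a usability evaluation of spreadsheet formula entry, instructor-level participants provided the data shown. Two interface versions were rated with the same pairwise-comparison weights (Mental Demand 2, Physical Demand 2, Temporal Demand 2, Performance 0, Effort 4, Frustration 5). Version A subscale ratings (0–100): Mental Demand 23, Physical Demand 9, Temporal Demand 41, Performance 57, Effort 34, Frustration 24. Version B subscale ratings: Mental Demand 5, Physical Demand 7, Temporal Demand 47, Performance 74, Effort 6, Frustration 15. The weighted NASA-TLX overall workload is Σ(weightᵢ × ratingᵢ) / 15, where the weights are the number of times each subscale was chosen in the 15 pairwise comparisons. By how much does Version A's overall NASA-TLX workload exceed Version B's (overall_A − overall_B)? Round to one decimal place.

12.3

Version A weighted sum = 2·23 + 2·9 + 2·41 + 0·57 + 4·34 + 5·24 = 46 + 18 + 82 + 0 + 136 + 120 = 402; overall_A = 402/15 = 26.8000.
Version B weighted sum = 2·5 + 2·7 + 2·47 + 0·74 + 4·6 + 5·15 = 10 + 14 + 94 + 0 + 24 + 75 = 217; overall_B = 217/15 = 14.4667.
Difference = 26.8000 − 14.4667 = 12.3333 ≈ 12.3.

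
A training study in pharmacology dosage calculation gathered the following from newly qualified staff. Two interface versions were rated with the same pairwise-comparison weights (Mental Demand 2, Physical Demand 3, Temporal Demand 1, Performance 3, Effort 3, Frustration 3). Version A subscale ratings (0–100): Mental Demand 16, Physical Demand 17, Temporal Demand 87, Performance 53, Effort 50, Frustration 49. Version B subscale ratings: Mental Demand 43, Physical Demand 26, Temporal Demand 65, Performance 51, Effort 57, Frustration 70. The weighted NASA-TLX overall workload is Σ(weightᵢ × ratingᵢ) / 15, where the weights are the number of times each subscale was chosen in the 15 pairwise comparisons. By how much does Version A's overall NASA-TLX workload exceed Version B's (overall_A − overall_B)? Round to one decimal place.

Version A weighted sum = 2·16 + 3·17 + 1·87 + 3·53 + 3·50 + 3·49 = 32 + 51 + 87 + 159 + 150 + 147 = 626; overall_A = 626/15 = 41.7333.
Version B weighted sum = 2·43 + 3·26 + 1·65 + 3·51 + 3·57 + 3·70 = 86 + 78 + 65 + 153 + 171 + 210 = 763; overall_B = 763/15 = 50.8667.
Difference = 41.7333 − 50.8667 = -9.1334 ≈ -9.1.

-9.1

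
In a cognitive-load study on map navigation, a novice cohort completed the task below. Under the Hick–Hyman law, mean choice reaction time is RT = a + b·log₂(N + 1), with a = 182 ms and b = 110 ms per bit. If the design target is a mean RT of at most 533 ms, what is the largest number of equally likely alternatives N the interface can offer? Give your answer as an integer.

Set 182 + 110·log₂(N + 1) ≤ 533.
log₂(N + 1) ≤ (533 − 182) / 110 = 3.1909.
N + 1 ≤ 2^3.1909 = 9.1318.
N ≤ 8.1318, so the largest integer N is 8.

8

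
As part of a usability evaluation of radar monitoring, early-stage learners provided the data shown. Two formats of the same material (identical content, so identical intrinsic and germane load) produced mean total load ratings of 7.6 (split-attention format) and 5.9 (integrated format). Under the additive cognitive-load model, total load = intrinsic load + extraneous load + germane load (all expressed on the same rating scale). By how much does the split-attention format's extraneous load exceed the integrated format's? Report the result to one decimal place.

1.7

Intrinsic and germane load are equal across formats, so the difference in total load equals the difference in extraneous load.
Extraneous-load difference = 7.6 − 5.9 = 1.7.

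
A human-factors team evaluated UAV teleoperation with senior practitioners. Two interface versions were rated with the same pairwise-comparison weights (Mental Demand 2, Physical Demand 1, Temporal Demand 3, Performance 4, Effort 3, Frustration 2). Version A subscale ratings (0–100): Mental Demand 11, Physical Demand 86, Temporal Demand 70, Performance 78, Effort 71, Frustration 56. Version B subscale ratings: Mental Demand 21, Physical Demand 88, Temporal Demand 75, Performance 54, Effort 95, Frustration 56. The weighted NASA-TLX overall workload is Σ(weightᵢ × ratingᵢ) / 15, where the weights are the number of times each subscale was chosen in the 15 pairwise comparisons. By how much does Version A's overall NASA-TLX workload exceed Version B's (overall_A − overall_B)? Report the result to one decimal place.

-0.9

Version A weighted sum = 2·11 + 1·86 + 3·70 + 4·78 + 3·71 + 2·56 = 22 + 86 + 210 + 312 + 213 + 112 = 955; overall_A = 955/15 = 63.6667.
Version B weighted sum = 2·21 + 1·88 + 3·75 + 4·54 + 3·95 + 2·56 = 42 + 88 + 225 + 216 + 285 + 112 = 968; overall_B = 968/15 = 64.5333.
Difference = 63.6667 − 64.5333 = -0.8666 ≈ -0.9.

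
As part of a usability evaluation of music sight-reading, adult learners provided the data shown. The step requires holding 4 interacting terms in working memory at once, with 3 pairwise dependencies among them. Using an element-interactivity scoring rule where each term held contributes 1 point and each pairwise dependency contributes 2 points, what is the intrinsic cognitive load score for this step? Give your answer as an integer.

Element contribution: 4 × 1 = 4.
Interaction contribution: 3 × 2 = 6.
Intrinsic load = 4 + 6 = 10.

10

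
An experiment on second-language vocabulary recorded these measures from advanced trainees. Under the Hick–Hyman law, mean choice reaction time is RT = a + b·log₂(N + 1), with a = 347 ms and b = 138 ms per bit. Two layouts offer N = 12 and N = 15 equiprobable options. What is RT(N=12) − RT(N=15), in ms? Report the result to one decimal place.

-41.3

RT(12) = 347 + 138·log₂(13) = 347 + 138·3.7004 = 857.6552 ms.
RT(15) = 347 + 138·log₂(16) = 347 + 138·4.0000 = 899.0000 ms.
Difference = 857.6552 − 899.0000 = -41.3448 ≈ -41.3 ms.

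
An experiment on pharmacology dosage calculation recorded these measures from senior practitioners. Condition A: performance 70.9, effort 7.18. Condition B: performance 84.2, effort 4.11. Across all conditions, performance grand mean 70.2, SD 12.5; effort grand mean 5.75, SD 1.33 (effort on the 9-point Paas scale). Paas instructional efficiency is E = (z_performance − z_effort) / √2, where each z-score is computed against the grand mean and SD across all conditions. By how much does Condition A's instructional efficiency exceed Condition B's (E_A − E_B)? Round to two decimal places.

-2.38

Condition A: z_P = (70.9 − 70.2)/12.5 = 0.0560; z_E = (7.18 − 5.75)/1.33 = 1.0752; E_A = (0.0560 − 1.0752)/√2 = -0.7207.
Condition B: z_P = (84.2 − 70.2)/12.5 = 1.1200; z_E = (4.11 − 5.75)/1.33 = -1.2331; E_B = (1.1200 − (-1.2331))/√2 = 1.6639.
E_A − E_B = -0.7207 − 1.6639 = -2.3846 ≈ -2.38.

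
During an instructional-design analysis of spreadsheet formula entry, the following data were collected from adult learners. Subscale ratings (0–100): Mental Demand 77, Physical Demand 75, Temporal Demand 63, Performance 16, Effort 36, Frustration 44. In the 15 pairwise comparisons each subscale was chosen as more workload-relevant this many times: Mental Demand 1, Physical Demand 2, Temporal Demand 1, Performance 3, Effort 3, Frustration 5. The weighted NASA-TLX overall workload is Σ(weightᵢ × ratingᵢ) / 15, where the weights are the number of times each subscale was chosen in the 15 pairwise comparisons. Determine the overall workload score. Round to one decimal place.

The tallies are the weights (they sum to 15).
Weighted sum = 1·77 + 2·75 + 1·63 + 3·16 + 3·36 + 5·44
            = 77 + 150 + 63 + 48 + 108 + 220 = 666.
Overall workload = 666 / 15 = 44.4000 ≈ 44.4.

44.4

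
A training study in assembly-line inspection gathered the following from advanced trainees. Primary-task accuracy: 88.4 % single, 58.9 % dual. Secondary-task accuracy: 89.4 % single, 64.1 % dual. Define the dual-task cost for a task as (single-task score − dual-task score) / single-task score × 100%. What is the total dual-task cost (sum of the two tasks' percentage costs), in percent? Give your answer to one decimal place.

Primary cost = (88.4 − 58.9) / 88.4 × 100% = 33.3710%.
Secondary cost = (89.4 − 64.1) / 89.4 × 100% = 28.2998%.
Total = 33.3710% + 28.2998% = 61.6708% ≈ 61.7%.

61.7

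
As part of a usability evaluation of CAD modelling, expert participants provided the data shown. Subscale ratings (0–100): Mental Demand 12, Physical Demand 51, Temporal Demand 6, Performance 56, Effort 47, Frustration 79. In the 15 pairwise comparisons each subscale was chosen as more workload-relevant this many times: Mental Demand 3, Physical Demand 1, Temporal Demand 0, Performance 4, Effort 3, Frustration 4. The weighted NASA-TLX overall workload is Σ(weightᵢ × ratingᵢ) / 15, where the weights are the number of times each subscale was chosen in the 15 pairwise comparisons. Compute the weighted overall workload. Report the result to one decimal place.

The tallies are the weights (they sum to 15).
Weighted sum = 3·12 + 1·51 + 0·6 + 4·56 + 3·47 + 4·79
            = 36 + 51 + 0 + 224 + 141 + 316 = 768.
Overall workload = 768 / 15 = 51.2000 ≈ 51.2.

51.2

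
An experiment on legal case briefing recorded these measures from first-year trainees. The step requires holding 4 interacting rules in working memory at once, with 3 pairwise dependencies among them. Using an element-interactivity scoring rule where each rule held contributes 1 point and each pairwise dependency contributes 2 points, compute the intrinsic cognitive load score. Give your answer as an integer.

Element contribution: 4 × 1 = 4.
Interaction contribution: 3 × 2 = 6.
Intrinsic load = 4 + 6 = 10.

10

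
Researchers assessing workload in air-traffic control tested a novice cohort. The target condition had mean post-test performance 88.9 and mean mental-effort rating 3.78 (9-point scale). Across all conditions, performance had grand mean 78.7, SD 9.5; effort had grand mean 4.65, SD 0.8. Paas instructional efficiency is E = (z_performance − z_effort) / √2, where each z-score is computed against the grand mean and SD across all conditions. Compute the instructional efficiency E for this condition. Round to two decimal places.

z_performance = (88.9 − 78.7) / 9.5 = 10.2000 / 9.5 = 1.0737.
z_effort = (3.78 − 4.65) / 0.8 = -0.8700 / 0.8 = -1.0875.
z_P − z_E = 1.0737 − (-1.0875) = 2.1612.
E = 2.1612 / √2 = 2.1612 / 1.41421 = 1.5282 ≈ 1.53.

1.53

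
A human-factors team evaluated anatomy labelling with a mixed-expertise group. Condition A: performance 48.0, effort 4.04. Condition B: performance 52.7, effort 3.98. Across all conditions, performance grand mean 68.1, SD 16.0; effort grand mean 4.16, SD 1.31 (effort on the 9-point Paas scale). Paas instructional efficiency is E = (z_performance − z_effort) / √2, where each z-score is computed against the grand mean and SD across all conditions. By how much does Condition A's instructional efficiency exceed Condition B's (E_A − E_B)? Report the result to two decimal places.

-0.24

Condition A: z_P = (48.0 − 68.1)/16.0 = -1.2562; z_E = (4.04 − 4.16)/1.31 = -0.0916; E_A = (-1.2562 − (-0.0916))/√2 = -0.8235.
Condition B: z_P = (52.7 − 68.1)/16.0 = -0.9625; z_E = (3.98 − 4.16)/1.31 = -0.1374; E_B = (-0.9625 − (-0.1374))/√2 = -0.5834.
E_A − E_B = -0.8235 − (-0.5834) = -0.2401 ≈ -0.24.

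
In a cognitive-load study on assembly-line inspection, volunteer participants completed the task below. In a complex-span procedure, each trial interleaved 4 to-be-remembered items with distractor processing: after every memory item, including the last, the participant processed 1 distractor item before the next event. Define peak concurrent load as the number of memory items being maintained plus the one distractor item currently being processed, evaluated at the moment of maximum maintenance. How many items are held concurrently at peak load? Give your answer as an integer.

5

Maintenance is greatest during the distractor(s) after memory item 4: all 4 memory items are being held.
One distractor item is concurrently being processed.
Peak concurrent load = 4 + 1 = 5 items.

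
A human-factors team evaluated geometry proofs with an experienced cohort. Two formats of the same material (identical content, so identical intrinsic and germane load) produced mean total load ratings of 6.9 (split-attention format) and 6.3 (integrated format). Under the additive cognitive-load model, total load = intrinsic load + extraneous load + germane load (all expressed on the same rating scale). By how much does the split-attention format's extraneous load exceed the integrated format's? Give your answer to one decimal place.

0.6

Intrinsic and germane load are equal across formats, so the difference in total load equals the difference in extraneous load.
Extraneous-load difference = 6.9 − 6.3 = 0.6.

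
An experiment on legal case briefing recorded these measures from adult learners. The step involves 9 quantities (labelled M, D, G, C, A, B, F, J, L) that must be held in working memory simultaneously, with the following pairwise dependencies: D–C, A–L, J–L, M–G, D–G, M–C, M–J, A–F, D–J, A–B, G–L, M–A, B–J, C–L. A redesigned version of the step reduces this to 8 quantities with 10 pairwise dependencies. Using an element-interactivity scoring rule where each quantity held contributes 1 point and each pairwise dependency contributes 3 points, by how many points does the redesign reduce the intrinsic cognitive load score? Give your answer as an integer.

Original: 9 × 1 + 14 × 3 = 9 + 42 = 51.
Redesigned: 8 × 1 + 10 × 3 = 8 + 30 = 38.
Reduction = 51 − 38 = 13.

13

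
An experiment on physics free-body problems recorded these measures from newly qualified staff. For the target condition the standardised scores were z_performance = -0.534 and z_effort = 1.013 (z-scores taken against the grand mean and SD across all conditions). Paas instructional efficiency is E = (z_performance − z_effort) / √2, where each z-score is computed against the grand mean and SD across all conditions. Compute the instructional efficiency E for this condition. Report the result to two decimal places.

-1.09

z_P − z_E = -0.534 − 1.013 = -1.5470.
E = -1.5470 / √2 = -1.5470 / 1.41421 = -1.0939 ≈ -1.09.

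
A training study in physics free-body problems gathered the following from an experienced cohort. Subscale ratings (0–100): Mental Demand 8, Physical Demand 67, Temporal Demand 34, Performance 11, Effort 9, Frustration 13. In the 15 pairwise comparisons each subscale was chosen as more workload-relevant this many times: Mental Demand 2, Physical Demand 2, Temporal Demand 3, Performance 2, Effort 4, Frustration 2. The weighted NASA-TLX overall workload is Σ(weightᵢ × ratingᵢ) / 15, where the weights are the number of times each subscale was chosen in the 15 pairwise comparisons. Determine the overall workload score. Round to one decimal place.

22.4

The tallies are the weights (they sum to 15).
Weighted sum = 2·8 + 2·67 + 3·34 + 2·11 + 4·9 + 2·13
            = 16 + 134 + 102 + 22 + 36 + 26 = 336.
Overall workload = 336 / 15 = 22.4000 ≈ 22.4.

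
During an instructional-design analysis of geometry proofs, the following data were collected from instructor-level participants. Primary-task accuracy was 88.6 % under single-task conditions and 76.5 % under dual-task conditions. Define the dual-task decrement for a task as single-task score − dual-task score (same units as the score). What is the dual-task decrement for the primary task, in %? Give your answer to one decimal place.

Decrement = 88.6 − 76.5 = 12.1000 % ≈ 12.1 %.

12.1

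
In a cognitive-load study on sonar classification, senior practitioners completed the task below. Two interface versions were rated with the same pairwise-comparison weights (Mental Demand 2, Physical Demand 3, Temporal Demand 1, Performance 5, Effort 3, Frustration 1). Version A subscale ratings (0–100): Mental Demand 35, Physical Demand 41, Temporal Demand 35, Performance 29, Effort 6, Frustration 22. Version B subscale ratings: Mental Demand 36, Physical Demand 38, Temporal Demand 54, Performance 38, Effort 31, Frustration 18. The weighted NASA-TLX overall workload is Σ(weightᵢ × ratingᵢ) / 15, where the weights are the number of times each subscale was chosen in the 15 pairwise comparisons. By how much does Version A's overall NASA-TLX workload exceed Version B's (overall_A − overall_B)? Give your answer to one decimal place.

Version A weighted sum = 2·35 + 3·41 + 1·35 + 5·29 + 3·6 + 1·22 = 70 + 123 + 35 + 145 + 18 + 22 = 413; overall_A = 413/15 = 27.5333.
Version B weighted sum = 2·36 + 3·38 + 1·54 + 5·38 + 3·31 + 1·18 = 72 + 114 + 54 + 190 + 93 + 18 = 541; overall_B = 541/15 = 36.0667.
Difference = 27.5333 − 36.0667 = -8.5334 ≈ -8.5.

-8.5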